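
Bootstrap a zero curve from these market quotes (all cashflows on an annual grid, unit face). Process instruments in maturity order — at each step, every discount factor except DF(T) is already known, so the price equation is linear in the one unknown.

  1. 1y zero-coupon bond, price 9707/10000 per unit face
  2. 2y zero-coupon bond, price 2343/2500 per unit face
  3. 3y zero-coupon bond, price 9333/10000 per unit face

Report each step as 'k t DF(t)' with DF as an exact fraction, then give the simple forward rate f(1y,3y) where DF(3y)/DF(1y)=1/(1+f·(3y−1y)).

1 1 9707/10000
2 2 2343/2500
3 3 9333/10000
f(1y,3y) = ((9707/10000)/(9333/10000) − 1)/(2) = 11/549 ≈ 2.0036%

step 1 [1y] zero: DF = P = 9707/10000 ≈ 0.970700
step 2 [2y] zero: DF = P = 2343/2500 ≈ 0.937200
step 3 [3y] zero: DF = P = 9333/10000 ≈ 0.933300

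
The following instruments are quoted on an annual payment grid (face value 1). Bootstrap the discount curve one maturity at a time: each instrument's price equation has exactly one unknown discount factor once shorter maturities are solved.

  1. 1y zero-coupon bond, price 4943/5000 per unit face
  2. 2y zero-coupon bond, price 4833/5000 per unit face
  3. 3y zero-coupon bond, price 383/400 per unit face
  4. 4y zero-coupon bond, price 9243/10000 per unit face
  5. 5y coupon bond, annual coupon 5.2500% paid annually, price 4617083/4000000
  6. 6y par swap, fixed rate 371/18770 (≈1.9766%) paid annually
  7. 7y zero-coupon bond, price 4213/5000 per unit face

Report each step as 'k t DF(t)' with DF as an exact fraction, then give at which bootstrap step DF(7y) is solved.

step 1 [1y] zero: DF = P = 4943/5000 ≈ 0.988600
step 2 [2y] zero: DF = P = 4833/5000 ≈ 0.966600
step 3 [3y] zero: DF = P = 383/400 ≈ 0.957500
step 4 [4y] zero: DF = P = 9243/10000 ≈ 0.924300
step 5 [5y] bond c/1=21/400: DF=(4617083/4000000 − 21/400·(0.988600+0.966600+0.957500+0.924300))/(1+21/400) = 9053/10000 ≈ 0.905300
step 6 [6y] swap r/1=371/18770: DF=(1 − 371/18770·(0.988600+0.966600+0.957500+0.924300+0.905300))/(1+371/18770) = 8887/10000 ≈ 0.888700
step 7 [7y] zero: DF = P = 4213/5000 ≈ 0.842600

1 1 4943/5000
2 2 4833/5000
3 3 383/400
4 4 9243/10000
5 5 9053/10000
6 6 8887/10000
7 7 4213/5000
DF(7y) is solved at step 7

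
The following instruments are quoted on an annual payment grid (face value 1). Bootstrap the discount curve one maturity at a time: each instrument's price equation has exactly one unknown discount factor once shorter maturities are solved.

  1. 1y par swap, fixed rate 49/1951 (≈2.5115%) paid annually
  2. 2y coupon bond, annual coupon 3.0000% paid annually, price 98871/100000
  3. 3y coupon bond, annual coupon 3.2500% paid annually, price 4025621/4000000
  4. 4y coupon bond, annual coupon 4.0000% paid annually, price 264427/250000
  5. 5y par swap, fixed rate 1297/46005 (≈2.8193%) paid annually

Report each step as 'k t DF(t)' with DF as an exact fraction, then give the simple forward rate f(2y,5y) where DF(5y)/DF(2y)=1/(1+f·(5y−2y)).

1 1 1951/2000
2 2 1863/2000
3 3 9147/10000
4 4 1817/2000
5 5 8703/10000
f(2y,5y) = ((1863/2000)/(8703/10000) − 1)/(3) = 68/2901 ≈ 2.3440%

step 1 [1y] swap r/1=49/1951: DF=(1 − 49/1951·(0))/(1+49/1951) = 1951/2000 ≈ 0.975500
step 2 [2y] bond c/1=3/100: DF=(98871/100000 − 3/100·(0.975500))/(1+3/100) = 1863/2000 ≈ 0.931500
step 3 [3y] bond c/1=13/400: DF=(4025621/4000000 − 13/400·(0.975500+0.931500))/(1+13/400) = 9147/10000 ≈ 0.914700
step 4 [4y] bond c/1=1/25: DF=(264427/250000 − 1/25·(0.975500+0.931500+0.914700))/(1+1/25) = 1817/2000 ≈ 0.908500
step 5 [5y] swap r/1=1297/46005: DF=(1 − 1297/46005·(0.975500+0.931500+0.914700+0.908500))/(1+1297/46005) = 8703/10000 ≈ 0.870300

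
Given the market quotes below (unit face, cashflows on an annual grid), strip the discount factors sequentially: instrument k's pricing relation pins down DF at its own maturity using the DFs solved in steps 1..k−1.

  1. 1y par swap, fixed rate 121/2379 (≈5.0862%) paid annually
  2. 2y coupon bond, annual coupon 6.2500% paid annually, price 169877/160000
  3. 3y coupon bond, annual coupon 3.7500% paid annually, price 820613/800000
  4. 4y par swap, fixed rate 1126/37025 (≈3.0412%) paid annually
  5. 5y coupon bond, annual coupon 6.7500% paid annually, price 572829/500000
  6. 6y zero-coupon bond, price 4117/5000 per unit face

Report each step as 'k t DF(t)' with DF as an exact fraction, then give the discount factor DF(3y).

step 1 [1y] swap r/1=121/2379: DF=(1 − 121/2379·(0))/(1+121/2379) = 2379/2500 ≈ 0.951600
step 2 [2y] bond c/1=1/16: DF=(169877/160000 − 1/16·(0.951600))/(1+1/16) = 9433/10000 ≈ 0.943300
step 3 [3y] bond c/1=3/80: DF=(820613/800000 − 3/80·(0.951600+0.943300))/(1+3/80) = 4601/5000 ≈ 0.920200
step 4 [4y] swap r/1=1126/37025: DF=(1 − 1126/37025·(0.951600+0.943300+0.920200))/(1+1126/37025) = 4437/5000 ≈ 0.887400
step 5 [5y] bond c/1=27/400: DF=(572829/500000 − 27/400·(0.951600+0.943300+0.920200+0.887400))/(1+27/400) = 8391/10000 ≈ 0.839100
step 6 [6y] zero: DF = P = 4117/5000 ≈ 0.823400

1 1 2379/2500
2 2 9433/10000
3 3 4601/5000
4 4 4437/5000
5 5 8391/10000
6 6 4117/5000
DF(3y) = 4601/5000 ≈ 0.920200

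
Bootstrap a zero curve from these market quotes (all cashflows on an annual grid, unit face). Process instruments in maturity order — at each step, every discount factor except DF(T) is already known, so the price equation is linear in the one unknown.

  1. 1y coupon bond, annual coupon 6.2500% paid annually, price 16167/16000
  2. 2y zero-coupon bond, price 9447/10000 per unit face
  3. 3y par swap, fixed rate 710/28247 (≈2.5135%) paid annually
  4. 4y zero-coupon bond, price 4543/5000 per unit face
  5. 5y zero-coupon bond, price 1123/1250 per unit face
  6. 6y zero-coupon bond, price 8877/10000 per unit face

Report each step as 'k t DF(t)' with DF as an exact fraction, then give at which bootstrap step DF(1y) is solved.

1 1 951/1000
2 2 9447/10000
3 3 929/1000
4 4 4543/5000
5 5 1123/1250
6 6 8877/10000
DF(1y) is solved at step 1

step 1 [1y] bond c/1=1/16: DF=(16167/16000 − 1/16·(0))/(1+1/16) = 951/1000 ≈ 0.951000
step 2 [2y] zero: DF = P = 9447/10000 ≈ 0.944700
step 3 [3y] swap r/1=710/28247: DF=(1 − 710/28247·(0.951000+0.944700))/(1+710/28247) = 929/1000 ≈ 0.929000
step 4 [4y] zero: DF = P = 4543/5000 ≈ 0.908600
step 5 [5y] zero: DF = P = 1123/1250 ≈ 0.898400
step 6 [6y] zero: DF = P = 8877/10000 ≈ 0.887700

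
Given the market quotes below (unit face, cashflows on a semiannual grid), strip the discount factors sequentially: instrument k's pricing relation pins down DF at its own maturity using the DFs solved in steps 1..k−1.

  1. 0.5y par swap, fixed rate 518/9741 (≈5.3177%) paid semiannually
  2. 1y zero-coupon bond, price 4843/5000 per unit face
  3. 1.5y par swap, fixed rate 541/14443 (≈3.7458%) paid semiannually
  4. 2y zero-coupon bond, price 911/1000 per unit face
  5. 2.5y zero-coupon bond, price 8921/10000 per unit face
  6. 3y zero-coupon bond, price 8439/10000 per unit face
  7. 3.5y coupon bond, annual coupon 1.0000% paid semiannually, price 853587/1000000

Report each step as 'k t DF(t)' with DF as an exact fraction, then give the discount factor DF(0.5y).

1 1/2 9741/10000
2 1 4843/5000
3 3/2 9459/10000
4 2 911/1000
5 5/2 8921/10000
6 3 8439/10000
7 7/2 4109/5000
DF(0.5y) = 9741/10000 ≈ 0.974100

step 1 [0.5y] swap r/2=259/9741: DF=(1 − 259/9741·(0))/(1+259/9741) = 9741/10000 ≈ 0.974100
step 2 [1y] zero: DF = P = 4843/5000 ≈ 0.968600
step 3 [1.5y] swap r/2=541/28886: DF=(1 − 541/28886·(0.974100+0.968600))/(1+541/28886) = 9459/10000 ≈ 0.945900
step 4 [2y] zero: DF = P = 911/1000 ≈ 0.911000
step 5 [2.5y] zero: DF = P = 8921/10000 ≈ 0.892100
step 6 [3y] zero: DF = P = 8439/10000 ≈ 0.843900
step 7 [3.5y] bond c/2=1/200: DF=(853587/1000000 − 1/200·(0.974100+0.968600+0.945900+0.911000+0.892100+0.843900))/(1+1/200) = 4109/5000 ≈ 0.821800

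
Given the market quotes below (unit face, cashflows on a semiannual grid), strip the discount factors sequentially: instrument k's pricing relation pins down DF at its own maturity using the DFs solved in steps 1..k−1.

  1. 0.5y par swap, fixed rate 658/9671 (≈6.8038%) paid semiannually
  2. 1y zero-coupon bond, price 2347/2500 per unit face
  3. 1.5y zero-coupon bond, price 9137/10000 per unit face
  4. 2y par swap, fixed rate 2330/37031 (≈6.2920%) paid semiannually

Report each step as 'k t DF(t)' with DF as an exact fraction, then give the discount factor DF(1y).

step 1 [0.5y] swap r/2=329/9671: DF=(1 − 329/9671·(0))/(1+329/9671) = 9671/10000 ≈ 0.967100
step 2 [1y] zero: DF = P = 2347/2500 ≈ 0.938800
step 3 [1.5y] zero: DF = P = 9137/10000 ≈ 0.913700
step 4 [2y] swap r/2=1165/37031: DF=(1 − 1165/37031·(0.967100+0.938800+0.913700))/(1+1165/37031) = 1767/2000 ≈ 0.883500

1 1/2 9671/10000
2 1 2347/2500
3 3/2 9137/10000
4 2 1767/2000
DF(1y) = 2347/2500 ≈ 0.938800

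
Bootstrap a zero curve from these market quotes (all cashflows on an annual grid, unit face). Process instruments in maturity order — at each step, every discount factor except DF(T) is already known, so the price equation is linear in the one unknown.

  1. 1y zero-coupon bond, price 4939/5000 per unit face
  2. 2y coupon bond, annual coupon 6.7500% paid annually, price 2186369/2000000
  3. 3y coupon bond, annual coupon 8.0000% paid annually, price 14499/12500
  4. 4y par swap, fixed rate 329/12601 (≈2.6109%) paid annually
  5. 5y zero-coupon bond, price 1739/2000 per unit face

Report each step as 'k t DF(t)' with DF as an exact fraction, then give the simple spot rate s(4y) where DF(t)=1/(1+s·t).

step 1 [1y] zero: DF = P = 4939/5000 ≈ 0.987800
step 2 [2y] bond c/1=27/400: DF=(2186369/2000000 − 27/400·(0.987800))/(1+27/400) = 601/625 ≈ 0.961600
step 3 [3y] bond c/1=2/25: DF=(14499/12500 − 2/25·(0.987800+0.961600))/(1+2/25) = 581/625 ≈ 0.929600
step 4 [4y] swap r/1=329/12601: DF=(1 − 329/12601·(0.987800+0.961600+0.929600))/(1+329/12601) = 9013/10000 ≈ 0.901300
step 5 [5y] zero: DF = P = 1739/2000 ≈ 0.869500

1 1 4939/5000
2 2 601/625
3 3 581/625
4 4 9013/10000
5 5 1739/2000
s(4y) = (1/(9013/10000) − 1)/(4) = 987/36052 ≈ 2.7377%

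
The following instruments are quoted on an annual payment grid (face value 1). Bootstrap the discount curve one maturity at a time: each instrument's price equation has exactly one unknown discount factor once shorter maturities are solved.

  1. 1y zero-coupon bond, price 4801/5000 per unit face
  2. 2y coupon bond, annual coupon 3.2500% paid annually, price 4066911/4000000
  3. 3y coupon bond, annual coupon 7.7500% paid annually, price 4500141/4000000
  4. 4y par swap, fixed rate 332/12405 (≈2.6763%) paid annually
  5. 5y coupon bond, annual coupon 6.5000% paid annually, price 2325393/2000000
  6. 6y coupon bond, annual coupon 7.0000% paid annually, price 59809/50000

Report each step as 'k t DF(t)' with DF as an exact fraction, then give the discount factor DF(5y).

step 1 [1y] zero: DF = P = 4801/5000 ≈ 0.960200
step 2 [2y] bond c/1=13/400: DF=(4066911/4000000 − 13/400·(0.960200))/(1+13/400) = 1909/2000 ≈ 0.954500
step 3 [3y] bond c/1=31/400: DF=(4500141/4000000 − 31/400·(0.960200+0.954500))/(1+31/400) = 1133/1250 ≈ 0.906400
step 4 [4y] swap r/1=332/12405: DF=(1 − 332/12405·(0.960200+0.954500+0.906400))/(1+332/12405) = 2251/2500 ≈ 0.900400
step 5 [5y] bond c/1=13/200: DF=(2325393/2000000 − 13/200·(0.960200+0.954500+0.906400+0.900400))/(1+13/200) = 4323/5000 ≈ 0.864600
step 6 [6y] bond c/1=7/100: DF=(59809/50000 − 7/100·(0.960200+0.954500+0.906400+0.900400+0.864600))/(1+7/100) = 8179/10000 ≈ 0.817900

1 1 4801/5000
2 2 1909/2000
3 3 1133/1250
4 4 2251/2500
5 5 4323/5000
6 6 8179/10000
DF(5y) = 4323/5000 ≈ 0.864600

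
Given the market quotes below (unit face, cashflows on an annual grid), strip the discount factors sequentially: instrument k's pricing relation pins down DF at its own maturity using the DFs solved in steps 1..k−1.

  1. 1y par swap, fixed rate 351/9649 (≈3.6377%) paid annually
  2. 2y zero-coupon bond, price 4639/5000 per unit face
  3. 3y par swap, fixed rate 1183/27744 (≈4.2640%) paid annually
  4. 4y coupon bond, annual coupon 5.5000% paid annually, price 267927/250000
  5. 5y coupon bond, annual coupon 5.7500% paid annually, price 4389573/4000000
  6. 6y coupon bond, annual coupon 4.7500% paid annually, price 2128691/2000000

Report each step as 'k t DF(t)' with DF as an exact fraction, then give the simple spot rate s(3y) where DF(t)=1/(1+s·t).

1 1 9649/10000
2 2 4639/5000
3 3 8817/10000
4 4 1089/1250
5 5 1679/2000
6 6 8127/10000
s(3y) = (1/(8817/10000) − 1)/(3) = 1183/26451 ≈ 4.4724%

step 1 [1y] swap r/1=351/9649: DF=(1 − 351/9649·(0))/(1+351/9649) = 9649/10000 ≈ 0.964900
step 2 [2y] zero: DF = P = 4639/5000 ≈ 0.927800
step 3 [3y] swap r/1=1183/27744: DF=(1 − 1183/27744·(0.964900+0.927800))/(1+1183/27744) = 8817/10000 ≈ 0.881700
step 4 [4y] bond c/1=11/200: DF=(267927/250000 − 11/200·(0.964900+0.927800+0.881700))/(1+11/200) = 1089/1250 ≈ 0.871200
step 5 [5y] bond c/1=23/400: DF=(4389573/4000000 − 23/400·(0.964900+0.927800+0.881700+0.871200))/(1+23/400) = 1679/2000 ≈ 0.839500
step 6 [6y] bond c/1=19/400: DF=(2128691/2000000 − 19/400·(0.964900+0.927800+0.881700+0.871200+0.839500))/(1+19/400) = 8127/10000 ≈ 0.812700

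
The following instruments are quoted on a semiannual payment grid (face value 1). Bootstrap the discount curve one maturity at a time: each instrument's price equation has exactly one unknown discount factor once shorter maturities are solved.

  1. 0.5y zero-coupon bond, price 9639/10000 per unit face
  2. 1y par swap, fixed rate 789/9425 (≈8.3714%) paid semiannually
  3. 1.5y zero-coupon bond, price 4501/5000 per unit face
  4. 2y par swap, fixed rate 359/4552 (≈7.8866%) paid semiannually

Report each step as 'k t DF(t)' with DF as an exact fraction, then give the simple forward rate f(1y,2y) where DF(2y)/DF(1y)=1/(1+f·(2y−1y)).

1 1/2 9639/10000
2 1 9211/10000
3 3/2 4501/5000
4 2 2141/2500
f(1y,2y) = ((9211/10000)/(2141/2500) − 1)/(1) = 647/8564 ≈ 7.5549%

step 1 [0.5y] zero: DF = P = 9639/10000 ≈ 0.963900
step 2 [1y] swap r/2=789/18850: DF=(1 − 789/18850·(0.963900))/(1+789/18850) = 9211/10000 ≈ 0.921100
step 3 [1.5y] zero: DF = P = 4501/5000 ≈ 0.900200
step 4 [2y] swap r/2=359/9104: DF=(1 − 359/9104·(0.963900+0.921100+0.900200))/(1+359/9104) = 2141/2500 ≈ 0.856400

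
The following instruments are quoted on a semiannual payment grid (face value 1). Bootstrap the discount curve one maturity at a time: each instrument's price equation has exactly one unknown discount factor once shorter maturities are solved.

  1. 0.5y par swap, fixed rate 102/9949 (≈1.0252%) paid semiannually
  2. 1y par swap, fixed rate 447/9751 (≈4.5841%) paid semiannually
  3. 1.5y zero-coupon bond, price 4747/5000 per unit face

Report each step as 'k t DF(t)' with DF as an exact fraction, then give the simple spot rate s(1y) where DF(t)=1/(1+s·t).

1 1/2 9949/10000
2 1 9553/10000
3 3/2 4747/5000
s(1y) = (1/(9553/10000) − 1)/(1) = 447/9553 ≈ 4.6792%

step 1 [0.5y] swap r/2=51/9949: DF=(1 − 51/9949·(0))/(1+51/9949) = 9949/10000 ≈ 0.994900
step 2 [1y] swap r/2=447/19502: DF=(1 − 447/19502·(0.994900))/(1+447/19502) = 9553/10000 ≈ 0.955300
step 3 [1.5y] zero: DF = P = 4747/5000 ≈ 0.949400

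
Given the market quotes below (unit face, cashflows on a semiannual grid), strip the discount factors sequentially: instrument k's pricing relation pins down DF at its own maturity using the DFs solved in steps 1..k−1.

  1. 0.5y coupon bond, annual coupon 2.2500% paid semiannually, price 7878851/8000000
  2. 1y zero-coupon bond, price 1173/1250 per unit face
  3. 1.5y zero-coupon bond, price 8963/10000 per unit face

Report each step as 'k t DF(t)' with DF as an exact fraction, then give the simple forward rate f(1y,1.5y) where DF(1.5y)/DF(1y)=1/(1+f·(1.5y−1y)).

step 1 [0.5y] bond c/2=9/800: DF=(7878851/8000000 − 9/800·(0))/(1+9/800) = 9739/10000 ≈ 0.973900
step 2 [1y] zero: DF = P = 1173/1250 ≈ 0.938400
step 3 [1.5y] zero: DF = P = 8963/10000 ≈ 0.896300

1 1/2 9739/10000
2 1 1173/1250
3 3/2 8963/10000
f(1y,1.5y) = ((1173/1250)/(8963/10000) − 1)/(1/2) = 842/8963 ≈ 9.3942%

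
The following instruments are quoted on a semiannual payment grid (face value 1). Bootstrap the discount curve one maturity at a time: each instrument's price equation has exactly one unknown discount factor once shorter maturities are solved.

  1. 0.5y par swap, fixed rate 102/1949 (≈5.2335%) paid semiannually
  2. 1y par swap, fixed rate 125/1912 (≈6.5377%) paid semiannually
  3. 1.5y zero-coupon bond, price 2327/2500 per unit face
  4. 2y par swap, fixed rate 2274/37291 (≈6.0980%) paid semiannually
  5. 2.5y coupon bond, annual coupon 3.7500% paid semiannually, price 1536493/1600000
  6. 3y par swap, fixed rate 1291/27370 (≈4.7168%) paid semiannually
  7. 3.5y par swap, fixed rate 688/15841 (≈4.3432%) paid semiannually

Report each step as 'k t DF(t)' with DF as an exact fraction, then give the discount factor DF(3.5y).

step 1 [0.5y] swap r/2=51/1949: DF=(1 − 51/1949·(0))/(1+51/1949) = 1949/2000 ≈ 0.974500
step 2 [1y] swap r/2=125/3824: DF=(1 − 125/3824·(0.974500))/(1+125/3824) = 15/16 ≈ 0.937500
step 3 [1.5y] zero: DF = P = 2327/2500 ≈ 0.930800
step 4 [2y] swap r/2=1137/37291: DF=(1 − 1137/37291·(0.974500+0.937500+0.930800))/(1+1137/37291) = 8863/10000 ≈ 0.886300
step 5 [2.5y] bond c/2=3/160: DF=(1536493/1600000 − 3/160·(0.974500+0.937500+0.930800+0.886300))/(1+3/160) = 437/500 ≈ 0.874000
step 6 [3y] swap r/2=1291/54740: DF=(1 − 1291/54740·(0.974500+0.937500+0.930800+0.886300+0.874000))/(1+1291/54740) = 8709/10000 ≈ 0.870900
step 7 [3.5y] swap r/2=344/15841: DF=(1 − 344/15841·(0.974500+0.937500+0.930800+0.886300+0.874000+0.870900))/(1+344/15841) = 539/625 ≈ 0.862400

1 1/2 1949/2000
2 1 15/16
3 3/2 2327/2500
4 2 8863/10000
5 5/2 437/500
6 3 8709/10000
7 7/2 539/625
DF(3.5y) = 539/625 ≈ 0.862400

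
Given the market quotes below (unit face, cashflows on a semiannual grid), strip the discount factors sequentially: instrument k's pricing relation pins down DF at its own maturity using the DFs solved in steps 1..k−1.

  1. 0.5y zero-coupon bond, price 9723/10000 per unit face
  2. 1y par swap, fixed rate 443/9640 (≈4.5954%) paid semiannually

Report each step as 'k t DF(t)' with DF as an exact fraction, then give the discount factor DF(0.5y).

step 1 [0.5y] zero: DF = P = 9723/10000 ≈ 0.972300
step 2 [1y] swap r/2=443/19280: DF=(1 − 443/19280·(0.972300))/(1+443/19280) = 9557/10000 ≈ 0.955700

1 1/2 9723/10000
2 1 9557/10000
DF(0.5y) = 9723/10000 ≈ 0.972300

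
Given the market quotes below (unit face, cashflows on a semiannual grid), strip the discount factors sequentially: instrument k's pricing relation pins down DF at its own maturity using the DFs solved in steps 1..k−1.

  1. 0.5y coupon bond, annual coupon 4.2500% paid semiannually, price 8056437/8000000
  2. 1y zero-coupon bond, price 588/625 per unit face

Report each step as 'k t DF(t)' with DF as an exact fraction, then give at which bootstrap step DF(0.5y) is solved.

1 1/2 9861/10000
2 1 588/625
DF(0.5y) is solved at step 1

step 1 [0.5y] bond c/2=17/800: DF=(8056437/8000000 − 17/800·(0))/(1+17/800) = 9861/10000 ≈ 0.986100
step 2 [1y] zero: DF = P = 588/625 ≈ 0.940800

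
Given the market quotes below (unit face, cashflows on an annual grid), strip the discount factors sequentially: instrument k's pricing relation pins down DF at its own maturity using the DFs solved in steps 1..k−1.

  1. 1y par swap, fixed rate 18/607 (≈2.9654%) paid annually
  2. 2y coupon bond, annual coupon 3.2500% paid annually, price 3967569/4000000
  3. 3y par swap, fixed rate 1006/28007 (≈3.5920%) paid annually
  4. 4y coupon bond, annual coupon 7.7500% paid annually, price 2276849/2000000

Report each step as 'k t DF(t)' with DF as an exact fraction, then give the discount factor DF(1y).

step 1 [1y] swap r/1=18/607: DF=(1 − 18/607·(0))/(1+18/607) = 607/625 ≈ 0.971200
step 2 [2y] bond c/1=13/400: DF=(3967569/4000000 − 13/400·(0.971200))/(1+13/400) = 9301/10000 ≈ 0.930100
step 3 [3y] swap r/1=1006/28007: DF=(1 − 1006/28007·(0.971200+0.930100))/(1+1006/28007) = 4497/5000 ≈ 0.899400
step 4 [4y] bond c/1=31/400: DF=(2276849/2000000 − 31/400·(0.971200+0.930100+0.899400))/(1+31/400) = 8551/10000 ≈ 0.855100

1 1 607/625
2 2 9301/10000
3 3 4497/5000
4 4 8551/10000
DF(1y) = 607/625 ≈ 0.971200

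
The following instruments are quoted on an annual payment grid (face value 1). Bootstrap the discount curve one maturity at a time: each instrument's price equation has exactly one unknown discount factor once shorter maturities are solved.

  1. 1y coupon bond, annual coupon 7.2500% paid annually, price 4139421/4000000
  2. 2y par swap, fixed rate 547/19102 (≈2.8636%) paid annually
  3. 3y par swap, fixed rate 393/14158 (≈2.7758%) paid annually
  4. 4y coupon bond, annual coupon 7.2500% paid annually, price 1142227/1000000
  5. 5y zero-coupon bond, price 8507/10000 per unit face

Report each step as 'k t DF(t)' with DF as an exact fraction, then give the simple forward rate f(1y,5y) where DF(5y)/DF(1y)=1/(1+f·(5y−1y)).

1 1 9649/10000
2 2 9453/10000
3 3 4607/5000
4 4 546/625
5 5 8507/10000
f(1y,5y) = ((9649/10000)/(8507/10000) − 1)/(4) = 571/17014 ≈ 3.3561%

step 1 [1y] bond c/1=29/400: DF=(4139421/4000000 − 29/400·(0))/(1+29/400) = 9649/10000 ≈ 0.964900
step 2 [2y] swap r/1=547/19102: DF=(1 − 547/19102·(0.964900))/(1+547/19102) = 9453/10000 ≈ 0.945300
step 3 [3y] swap r/1=393/14158: DF=(1 − 393/14158·(0.964900+0.945300))/(1+393/14158) = 4607/5000 ≈ 0.921400
step 4 [4y] bond c/1=29/400: DF=(1142227/1000000 − 29/400·(0.964900+0.945300+0.921400))/(1+29/400) = 546/625 ≈ 0.873600
step 5 [5y] zero: DF = P = 8507/10000 ≈ 0.850700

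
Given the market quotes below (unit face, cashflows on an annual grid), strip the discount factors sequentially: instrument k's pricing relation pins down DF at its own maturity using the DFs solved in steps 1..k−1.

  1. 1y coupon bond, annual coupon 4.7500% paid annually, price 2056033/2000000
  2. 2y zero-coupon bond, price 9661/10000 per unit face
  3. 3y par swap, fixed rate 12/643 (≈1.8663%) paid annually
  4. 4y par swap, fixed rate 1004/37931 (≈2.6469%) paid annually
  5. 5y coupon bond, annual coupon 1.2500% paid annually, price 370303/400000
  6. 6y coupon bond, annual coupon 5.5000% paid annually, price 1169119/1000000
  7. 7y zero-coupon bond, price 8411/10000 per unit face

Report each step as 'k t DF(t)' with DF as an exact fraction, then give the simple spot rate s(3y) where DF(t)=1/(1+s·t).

step 1 [1y] bond c/1=19/400: DF=(2056033/2000000 − 19/400·(0))/(1+19/400) = 4907/5000 ≈ 0.981400
step 2 [2y] zero: DF = P = 9661/10000 ≈ 0.966100
step 3 [3y] swap r/1=12/643: DF=(1 − 12/643·(0.981400+0.966100))/(1+12/643) = 473/500 ≈ 0.946000
step 4 [4y] swap r/1=1004/37931: DF=(1 − 1004/37931·(0.981400+0.966100+0.946000))/(1+1004/37931) = 2249/2500 ≈ 0.899600
step 5 [5y] bond c/1=1/80: DF=(370303/400000 − 1/80·(0.981400+0.966100+0.946000+0.899600))/(1+1/80) = 347/400 ≈ 0.867500
step 6 [6y] bond c/1=11/200: DF=(1169119/1000000 − 11/200·(0.981400+0.966100+0.946000+0.899600+0.867500))/(1+11/200) = 2163/2500 ≈ 0.865200
step 7 [7y] zero: DF = P = 8411/10000 ≈ 0.841100

1 1 4907/5000
2 2 9661/10000
3 3 473/500
4 4 2249/2500
5 5 347/400
6 6 2163/2500
7 7 8411/10000
s(3y) = (1/(473/500) − 1)/(3) = 9/473 ≈ 1.9027%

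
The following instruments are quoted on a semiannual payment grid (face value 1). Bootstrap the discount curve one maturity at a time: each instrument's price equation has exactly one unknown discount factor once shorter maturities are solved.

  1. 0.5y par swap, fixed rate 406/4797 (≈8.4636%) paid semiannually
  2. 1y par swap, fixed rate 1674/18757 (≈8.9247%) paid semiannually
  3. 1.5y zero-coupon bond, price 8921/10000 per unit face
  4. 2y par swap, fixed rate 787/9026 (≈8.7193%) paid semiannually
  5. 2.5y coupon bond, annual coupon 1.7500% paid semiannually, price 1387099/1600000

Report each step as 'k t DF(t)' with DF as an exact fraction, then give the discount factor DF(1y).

1 1/2 4797/5000
2 1 9163/10000
3 3/2 8921/10000
4 2 4213/5000
5 5/2 8281/10000
DF(1y) = 9163/10000 ≈ 0.916300

step 1 [0.5y] swap r/2=203/4797: DF=(1 − 203/4797·(0))/(1+203/4797) = 4797/5000 ≈ 0.959400
step 2 [1y] swap r/2=837/18757: DF=(1 − 837/18757·(0.959400))/(1+837/18757) = 9163/10000 ≈ 0.916300
step 3 [1.5y] zero: DF = P = 8921/10000 ≈ 0.892100
step 4 [2y] swap r/2=787/18052: DF=(1 − 787/18052·(0.959400+0.916300+0.892100))/(1+787/18052) = 4213/5000 ≈ 0.842600
step 5 [2.5y] bond c/2=7/800: DF=(1387099/1600000 − 7/800·(0.959400+0.916300+0.892100+0.842600))/(1+7/800) = 8281/10000 ≈ 0.828100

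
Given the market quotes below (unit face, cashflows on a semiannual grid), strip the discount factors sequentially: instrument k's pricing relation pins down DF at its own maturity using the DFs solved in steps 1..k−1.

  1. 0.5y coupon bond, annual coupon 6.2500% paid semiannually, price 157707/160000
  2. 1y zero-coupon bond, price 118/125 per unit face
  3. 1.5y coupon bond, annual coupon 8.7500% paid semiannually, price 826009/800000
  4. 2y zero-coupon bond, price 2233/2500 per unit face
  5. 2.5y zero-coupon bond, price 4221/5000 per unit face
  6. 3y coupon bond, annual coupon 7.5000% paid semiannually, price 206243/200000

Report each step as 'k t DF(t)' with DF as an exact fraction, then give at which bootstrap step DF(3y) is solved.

1 1/2 4779/5000
2 1 118/125
3 3/2 1137/1250
4 2 2233/2500
5 5/2 4221/5000
6 3 1037/1250
DF(3y) is solved at step 6

step 1 [0.5y] bond c/2=1/32: DF=(157707/160000 − 1/32·(0))/(1+1/32) = 4779/5000 ≈ 0.955800
step 2 [1y] zero: DF = P = 118/125 ≈ 0.944000
step 3 [1.5y] bond c/2=7/160: DF=(826009/800000 − 7/160·(0.955800+0.944000))/(1+7/160) = 1137/1250 ≈ 0.909600
step 4 [2y] zero: DF = P = 2233/2500 ≈ 0.893200
step 5 [2.5y] zero: DF = P = 4221/5000 ≈ 0.844200
step 6 [3y] bond c/2=3/80: DF=(206243/200000 − 3/80·(0.955800+0.944000+0.909600+0.893200+0.844200))/(1+3/80) = 1037/1250 ≈ 0.829600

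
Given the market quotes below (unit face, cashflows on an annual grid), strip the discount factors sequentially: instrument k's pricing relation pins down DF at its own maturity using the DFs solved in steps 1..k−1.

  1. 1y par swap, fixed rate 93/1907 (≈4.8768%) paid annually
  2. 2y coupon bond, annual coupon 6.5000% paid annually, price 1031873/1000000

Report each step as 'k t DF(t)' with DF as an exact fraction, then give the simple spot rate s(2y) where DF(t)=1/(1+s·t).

1 1 1907/2000
2 2 9107/10000
s(2y) = (1/(9107/10000) − 1)/(2) = 893/18214 ≈ 4.9028%

step 1 [1y] swap r/1=93/1907: DF=(1 − 93/1907·(0))/(1+93/1907) = 1907/2000 ≈ 0.953500
step 2 [2y] bond c/1=13/200: DF=(1031873/1000000 − 13/200·(0.953500))/(1+13/200) = 9107/10000 ≈ 0.910700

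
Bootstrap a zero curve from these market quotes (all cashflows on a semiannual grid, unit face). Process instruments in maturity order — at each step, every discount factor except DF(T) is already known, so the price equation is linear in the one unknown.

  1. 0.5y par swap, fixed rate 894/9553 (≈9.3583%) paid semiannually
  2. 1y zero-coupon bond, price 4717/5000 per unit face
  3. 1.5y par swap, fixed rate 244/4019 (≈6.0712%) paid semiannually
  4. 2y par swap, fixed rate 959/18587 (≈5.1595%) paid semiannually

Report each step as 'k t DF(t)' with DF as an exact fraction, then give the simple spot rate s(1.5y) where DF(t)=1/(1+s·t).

1 1/2 9553/10000
2 1 4717/5000
3 3/2 4573/5000
4 2 9041/10000
s(1.5y) = (1/(4573/5000) − 1)/(3/2) = 854/13719 ≈ 6.2249%

step 1 [0.5y] swap r/2=447/9553: DF=(1 − 447/9553·(0))/(1+447/9553) = 9553/10000 ≈ 0.955300
step 2 [1y] zero: DF = P = 4717/5000 ≈ 0.943400
step 3 [1.5y] swap r/2=122/4019: DF=(1 − 122/4019·(0.955300+0.943400))/(1+122/4019) = 4573/5000 ≈ 0.914600
step 4 [2y] swap r/2=959/37174: DF=(1 − 959/37174·(0.955300+0.943400+0.914600))/(1+959/37174) = 9041/10000 ≈ 0.904100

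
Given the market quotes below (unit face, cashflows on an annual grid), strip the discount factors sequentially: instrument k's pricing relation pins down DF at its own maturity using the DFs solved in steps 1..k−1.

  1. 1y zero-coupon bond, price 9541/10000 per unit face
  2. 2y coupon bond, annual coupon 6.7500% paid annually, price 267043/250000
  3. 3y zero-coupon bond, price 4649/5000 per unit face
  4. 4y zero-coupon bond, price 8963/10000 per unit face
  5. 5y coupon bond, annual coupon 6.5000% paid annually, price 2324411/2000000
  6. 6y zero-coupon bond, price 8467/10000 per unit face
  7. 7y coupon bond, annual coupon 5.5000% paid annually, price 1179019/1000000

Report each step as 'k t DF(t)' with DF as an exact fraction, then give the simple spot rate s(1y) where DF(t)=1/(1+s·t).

1 1 9541/10000
2 2 9403/10000
3 3 4649/5000
4 4 8963/10000
5 5 4321/5000
6 6 8467/10000
7 7 1043/1250
s(1y) = (1/(9541/10000) − 1)/(1) = 459/9541 ≈ 4.8108%

step 1 [1y] zero: DF = P = 9541/10000 ≈ 0.954100
step 2 [2y] bond c/1=27/400: DF=(267043/250000 − 27/400·(0.954100))/(1+27/400) = 9403/10000 ≈ 0.940300
step 3 [3y] zero: DF = P = 4649/5000 ≈ 0.929800
step 4 [4y] zero: DF = P = 8963/10000 ≈ 0.896300
step 5 [5y] bond c/1=13/200: DF=(2324411/2000000 − 13/200·(0.954100+0.940300+0.929800+0.896300))/(1+13/200) = 4321/5000 ≈ 0.864200
step 6 [6y] zero: DF = P = 8467/10000 ≈ 0.846700
step 7 [7y] bond c/1=11/200: DF=(1179019/1000000 − 11/200·(0.954100+0.940300+0.929800+0.896300+0.864200+0.846700))/(1+11/200) = 1043/1250 ≈ 0.834400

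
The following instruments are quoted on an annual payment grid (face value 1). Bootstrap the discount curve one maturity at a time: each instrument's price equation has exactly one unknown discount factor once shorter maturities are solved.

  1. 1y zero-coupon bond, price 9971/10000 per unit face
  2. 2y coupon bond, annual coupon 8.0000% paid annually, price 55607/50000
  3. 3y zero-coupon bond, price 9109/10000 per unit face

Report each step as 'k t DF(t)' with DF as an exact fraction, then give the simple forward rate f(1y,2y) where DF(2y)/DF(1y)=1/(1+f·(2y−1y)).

step 1 [1y] zero: DF = P = 9971/10000 ≈ 0.997100
step 2 [2y] bond c/1=2/25: DF=(55607/50000 − 2/25·(0.997100))/(1+2/25) = 9559/10000 ≈ 0.955900
step 3 [3y] zero: DF = P = 9109/10000 ≈ 0.910900

1 1 9971/10000
2 2 9559/10000
3 3 9109/10000
f(1y,2y) = ((9971/10000)/(9559/10000) − 1)/(1) = 412/9559 ≈ 4.3101%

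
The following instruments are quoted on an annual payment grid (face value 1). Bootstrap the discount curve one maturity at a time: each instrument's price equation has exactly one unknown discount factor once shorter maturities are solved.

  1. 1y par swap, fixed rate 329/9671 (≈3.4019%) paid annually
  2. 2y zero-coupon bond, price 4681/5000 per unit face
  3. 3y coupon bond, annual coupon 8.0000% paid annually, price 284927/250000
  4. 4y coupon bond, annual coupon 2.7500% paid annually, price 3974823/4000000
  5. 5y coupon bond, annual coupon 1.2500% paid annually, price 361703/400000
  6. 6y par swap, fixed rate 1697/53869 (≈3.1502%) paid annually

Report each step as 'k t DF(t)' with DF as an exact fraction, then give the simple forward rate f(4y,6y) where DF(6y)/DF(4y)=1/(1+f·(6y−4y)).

step 1 [1y] swap r/1=329/9671: DF=(1 − 329/9671·(0))/(1+329/9671) = 9671/10000 ≈ 0.967100
step 2 [2y] zero: DF = P = 4681/5000 ≈ 0.936200
step 3 [3y] bond c/1=2/25: DF=(284927/250000 − 2/25·(0.967100+0.936200))/(1+2/25) = 9143/10000 ≈ 0.914300
step 4 [4y] bond c/1=11/400: DF=(3974823/4000000 − 11/400·(0.967100+0.936200+0.914300))/(1+11/400) = 8917/10000 ≈ 0.891700
step 5 [5y] bond c/1=1/80: DF=(361703/400000 − 1/80·(0.967100+0.936200+0.914300+0.891700))/(1+1/80) = 8473/10000 ≈ 0.847300
step 6 [6y] swap r/1=1697/53869: DF=(1 − 1697/53869·(0.967100+0.936200+0.914300+0.891700+0.847300))/(1+1697/53869) = 8303/10000 ≈ 0.830300

1 1 9671/10000
2 2 4681/5000
3 3 9143/10000
4 4 8917/10000
5 5 8473/10000
6 6 8303/10000
f(4y,6y) = ((8917/10000)/(8303/10000) − 1)/(2) = 307/8303 ≈ 3.6975%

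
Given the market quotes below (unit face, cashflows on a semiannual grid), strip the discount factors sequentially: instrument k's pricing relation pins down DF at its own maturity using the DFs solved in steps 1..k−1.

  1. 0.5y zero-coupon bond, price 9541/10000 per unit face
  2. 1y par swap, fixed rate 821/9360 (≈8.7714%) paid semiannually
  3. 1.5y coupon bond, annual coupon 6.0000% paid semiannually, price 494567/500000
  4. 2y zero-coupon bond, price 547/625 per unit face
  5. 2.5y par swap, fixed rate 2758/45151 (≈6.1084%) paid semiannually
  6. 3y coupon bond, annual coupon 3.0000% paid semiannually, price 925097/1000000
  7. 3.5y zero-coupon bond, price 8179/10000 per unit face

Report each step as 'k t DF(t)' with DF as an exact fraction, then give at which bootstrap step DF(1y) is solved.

1 1/2 9541/10000
2 1 9179/10000
3 3/2 4529/5000
4 2 547/625
5 5/2 8621/10000
6 3 8447/10000
7 7/2 8179/10000
DF(1y) is solved at step 2

step 1 [0.5y] zero: DF = P = 9541/10000 ≈ 0.954100
step 2 [1y] swap r/2=821/18720: DF=(1 − 821/18720·(0.954100))/(1+821/18720) = 9179/10000 ≈ 0.917900
step 3 [1.5y] bond c/2=3/100: DF=(494567/500000 − 3/100·(0.954100+0.917900))/(1+3/100) = 4529/5000 ≈ 0.905800
step 4 [2y] zero: DF = P = 547/625 ≈ 0.875200
step 5 [2.5y] swap r/2=1379/45151: DF=(1 − 1379/45151·(0.954100+0.917900+0.905800+0.875200))/(1+1379/45151) = 8621/10000 ≈ 0.862100
step 6 [3y] bond c/2=3/200: DF=(925097/1000000 − 3/200·(0.954100+0.917900+0.905800+0.875200+0.862100))/(1+3/200) = 8447/10000 ≈ 0.844700
step 7 [3.5y] zero: DF = P = 8179/10000 ≈ 0.817900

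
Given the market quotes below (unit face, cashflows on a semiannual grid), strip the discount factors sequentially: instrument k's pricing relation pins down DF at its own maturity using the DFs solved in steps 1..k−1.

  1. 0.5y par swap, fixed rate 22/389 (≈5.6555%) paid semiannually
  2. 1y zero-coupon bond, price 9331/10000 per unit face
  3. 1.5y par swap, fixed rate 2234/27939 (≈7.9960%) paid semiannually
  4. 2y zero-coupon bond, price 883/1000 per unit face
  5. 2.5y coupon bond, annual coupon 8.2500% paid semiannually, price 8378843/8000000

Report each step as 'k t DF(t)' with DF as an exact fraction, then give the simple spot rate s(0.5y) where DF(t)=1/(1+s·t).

step 1 [0.5y] swap r/2=11/389: DF=(1 − 11/389·(0))/(1+11/389) = 389/400 ≈ 0.972500
step 2 [1y] zero: DF = P = 9331/10000 ≈ 0.933100
step 3 [1.5y] swap r/2=1117/27939: DF=(1 − 1117/27939·(0.972500+0.933100))/(1+1117/27939) = 8883/10000 ≈ 0.888300
step 4 [2y] zero: DF = P = 883/1000 ≈ 0.883000
step 5 [2.5y] bond c/2=33/800: DF=(8378843/8000000 − 33/800·(0.972500+0.933100+0.888300+0.883000))/(1+33/800) = 4301/5000 ≈ 0.860200

1 1/2 389/400
2 1 9331/10000
3 3/2 8883/10000
4 2 883/1000
5 5/2 4301/5000
s(0.5y) = (1/(389/400) − 1)/(1/2) = 22/389 ≈ 5.6555%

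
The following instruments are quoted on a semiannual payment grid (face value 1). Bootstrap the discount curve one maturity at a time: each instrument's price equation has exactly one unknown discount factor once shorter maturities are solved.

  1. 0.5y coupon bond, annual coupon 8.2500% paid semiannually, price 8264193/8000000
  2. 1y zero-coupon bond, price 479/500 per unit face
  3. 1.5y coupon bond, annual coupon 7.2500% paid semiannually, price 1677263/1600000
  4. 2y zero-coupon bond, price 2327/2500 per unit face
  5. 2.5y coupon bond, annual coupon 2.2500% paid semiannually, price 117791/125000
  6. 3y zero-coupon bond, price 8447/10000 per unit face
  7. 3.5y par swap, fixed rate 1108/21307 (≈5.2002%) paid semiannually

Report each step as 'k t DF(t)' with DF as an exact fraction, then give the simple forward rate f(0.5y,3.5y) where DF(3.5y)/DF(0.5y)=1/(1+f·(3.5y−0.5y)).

step 1 [0.5y] bond c/2=33/800: DF=(8264193/8000000 − 33/800·(0))/(1+33/800) = 9921/10000 ≈ 0.992100
step 2 [1y] zero: DF = P = 479/500 ≈ 0.958000
step 3 [1.5y] bond c/2=29/800: DF=(1677263/1600000 − 29/800·(0.992100+0.958000))/(1+29/800) = 4717/5000 ≈ 0.943400
step 4 [2y] zero: DF = P = 2327/2500 ≈ 0.930800
step 5 [2.5y] bond c/2=9/800: DF=(117791/125000 − 9/800·(0.992100+0.958000+0.943400+0.930800))/(1+9/800) = 8893/10000 ≈ 0.889300
step 6 [3y] zero: DF = P = 8447/10000 ≈ 0.844700
step 7 [3.5y] swap r/2=554/21307: DF=(1 − 554/21307·(0.992100+0.958000+0.943400+0.930800+0.889300+0.844700))/(1+554/21307) = 4169/5000 ≈ 0.833800

1 1/2 9921/10000
2 1 479/500
3 3/2 4717/5000
4 2 2327/2500
5 5/2 8893/10000
6 3 8447/10000
7 7/2 4169/5000
f(0.5y,3.5y) = ((9921/10000)/(4169/5000) − 1)/(3) = 1583/25014 ≈ 6.3285%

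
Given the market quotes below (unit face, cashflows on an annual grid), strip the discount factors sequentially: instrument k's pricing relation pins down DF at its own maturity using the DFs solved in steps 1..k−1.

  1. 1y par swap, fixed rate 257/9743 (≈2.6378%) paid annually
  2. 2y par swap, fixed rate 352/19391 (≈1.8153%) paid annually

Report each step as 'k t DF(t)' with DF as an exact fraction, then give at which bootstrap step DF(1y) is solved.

1 1 9743/10000
2 2 603/625
DF(1y) is solved at step 1

step 1 [1y] swap r/1=257/9743: DF=(1 − 257/9743·(0))/(1+257/9743) = 9743/10000 ≈ 0.974300
step 2 [2y] swap r/1=352/19391: DF=(1 − 352/19391·(0.974300))/(1+352/19391) = 603/625 ≈ 0.964800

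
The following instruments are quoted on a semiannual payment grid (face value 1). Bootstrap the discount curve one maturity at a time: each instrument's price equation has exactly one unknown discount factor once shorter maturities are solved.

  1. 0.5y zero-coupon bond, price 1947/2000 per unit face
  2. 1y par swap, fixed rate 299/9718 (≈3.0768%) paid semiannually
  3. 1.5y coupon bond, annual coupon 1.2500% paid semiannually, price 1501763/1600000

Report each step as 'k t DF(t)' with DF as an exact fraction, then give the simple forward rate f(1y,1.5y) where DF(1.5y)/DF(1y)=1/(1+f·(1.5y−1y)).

1 1/2 1947/2000
2 1 9701/10000
3 3/2 9207/10000
f(1y,1.5y) = ((9701/10000)/(9207/10000) − 1)/(1/2) = 988/9207 ≈ 10.7310%

step 1 [0.5y] zero: DF = P = 1947/2000 ≈ 0.973500
step 2 [1y] swap r/2=299/19436: DF=(1 − 299/19436·(0.973500))/(1+299/19436) = 9701/10000 ≈ 0.970100
step 3 [1.5y] bond c/2=1/160: DF=(1501763/1600000 − 1/160·(0.973500+0.970100))/(1+1/160) = 9207/10000 ≈ 0.920700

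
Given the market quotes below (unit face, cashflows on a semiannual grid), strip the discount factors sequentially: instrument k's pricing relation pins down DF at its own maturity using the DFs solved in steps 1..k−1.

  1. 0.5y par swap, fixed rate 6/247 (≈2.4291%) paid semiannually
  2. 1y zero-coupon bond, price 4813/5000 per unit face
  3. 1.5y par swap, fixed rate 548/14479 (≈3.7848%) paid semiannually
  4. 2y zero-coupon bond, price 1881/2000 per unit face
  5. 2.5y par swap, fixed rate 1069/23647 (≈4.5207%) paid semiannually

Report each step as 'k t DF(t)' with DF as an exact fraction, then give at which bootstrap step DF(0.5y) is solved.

step 1 [0.5y] swap r/2=3/247: DF=(1 − 3/247·(0))/(1+3/247) = 247/250 ≈ 0.988000
step 2 [1y] zero: DF = P = 4813/5000 ≈ 0.962600
step 3 [1.5y] swap r/2=274/14479: DF=(1 − 274/14479·(0.988000+0.962600))/(1+274/14479) = 2363/2500 ≈ 0.945200
step 4 [2y] zero: DF = P = 1881/2000 ≈ 0.940500
step 5 [2.5y] swap r/2=1069/47294: DF=(1 − 1069/47294·(0.988000+0.962600+0.945200+0.940500))/(1+1069/47294) = 8931/10000 ≈ 0.893100

1 1/2 247/250
2 1 4813/5000
3 3/2 2363/2500
4 2 1881/2000
5 5/2 8931/10000
DF(0.5y) is solved at step 1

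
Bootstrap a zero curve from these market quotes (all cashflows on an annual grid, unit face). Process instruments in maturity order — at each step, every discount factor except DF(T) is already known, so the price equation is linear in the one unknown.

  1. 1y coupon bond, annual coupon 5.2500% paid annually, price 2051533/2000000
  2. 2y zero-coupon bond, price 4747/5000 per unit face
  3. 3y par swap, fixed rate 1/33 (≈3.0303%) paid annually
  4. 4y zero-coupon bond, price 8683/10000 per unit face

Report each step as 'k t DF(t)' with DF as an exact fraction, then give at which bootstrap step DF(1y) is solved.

1 1 4873/5000
2 2 4747/5000
3 3 457/500
4 4 8683/10000
DF(1y) is solved at step 1

step 1 [1y] bond c/1=21/400: DF=(2051533/2000000 − 21/400·(0))/(1+21/400) = 4873/5000 ≈ 0.974600
step 2 [2y] zero: DF = P = 4747/5000 ≈ 0.949400
step 3 [3y] swap r/1=1/33: DF=(1 − 1/33·(0.974600+0.949400))/(1+1/33) = 457/500 ≈ 0.914000
step 4 [4y] zero: DF = P = 8683/10000 ≈ 0.868300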